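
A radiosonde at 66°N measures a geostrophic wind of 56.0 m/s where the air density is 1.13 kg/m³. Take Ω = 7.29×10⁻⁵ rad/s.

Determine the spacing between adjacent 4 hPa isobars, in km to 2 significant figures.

47 km

Coriolis parameter at 66°N:
f = 2Ω sin φ = 2 × 7.29×10⁻⁵ × sin 66° = 1.33×10⁻⁴ s⁻¹
Geostrophic balance rearranged: |∂P/∂n| = f ρ V_g
|∂P/∂n| = 1.33×10⁻⁴ × 1.13 × 56.0 = 8.43×10⁻³ Pa/m
Isobar spacing: Δn = ΔP/|∂P/∂n| = 400 Pa / 8.43×10⁻³ Pa/m = 47458 m ≈ 47 km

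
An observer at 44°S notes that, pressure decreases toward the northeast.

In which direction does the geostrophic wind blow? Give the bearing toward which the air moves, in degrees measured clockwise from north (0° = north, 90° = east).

315°

The pressure-gradient force points toward the northeast (bearing 045°).
Geostrophic balance: in the Southern Hemisphere the Coriolis force deflects motion to the left, so the geostrophic wind blows 90° to the left of the pressure-gradient force (low pressure on the right).
Rotating 045° by 90° counterclockwise gives 315° — the wind blows toward the northwest.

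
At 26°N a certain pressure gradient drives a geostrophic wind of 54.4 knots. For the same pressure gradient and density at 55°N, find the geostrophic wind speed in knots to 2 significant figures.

29 knots

With the same pressure gradient and density, V_g ∝ 1/f ∝ 1/sin φ.
V₂ = V₁ · sin φ₁ / sin φ₂ = 54.4 × sin 26° / sin 55°
V₂ = 54.4 × 0.4384/0.8192 = 29 knots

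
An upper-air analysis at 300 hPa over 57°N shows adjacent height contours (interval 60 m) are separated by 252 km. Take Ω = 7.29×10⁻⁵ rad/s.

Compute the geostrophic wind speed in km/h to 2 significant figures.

Coriolis parameter at 57°N:
f = 2Ω sin φ = 2 × 7.29×10⁻⁵ × sin 57° = 1.22×10⁻⁴ s⁻¹
Height gradient: |∂Z/∂n| = 60 m / 252000 m = 2.38×10⁻⁴
On a pressure surface, geostrophic balance gives V_g = (g/f)|∂Z/∂n|:
V_g = 9.81 × 2.38×10⁻⁴ / 1.22×10⁻⁴ = 19.1 m/s
Converting: 19.1 m/s × 3.6 = 69 km/h

69 km/h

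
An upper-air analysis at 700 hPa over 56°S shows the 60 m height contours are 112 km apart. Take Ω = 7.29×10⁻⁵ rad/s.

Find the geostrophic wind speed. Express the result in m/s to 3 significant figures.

Coriolis parameter at 56°S:
f = 2Ω sin φ = 2 × 7.29×10⁻⁵ × sin 56° = 1.21×10⁻⁴ s⁻¹
Height gradient: |∂Z/∂n| = 60 m / 112000 m = 5.36×10⁻⁴
On a pressure surface, geostrophic balance gives V_g = (g/f)|∂Z/∂n|:
V_g = 9.81 × 5.36×10⁻⁴ / 1.21×10⁻⁴ = 43.5 m/s

43.5 m/s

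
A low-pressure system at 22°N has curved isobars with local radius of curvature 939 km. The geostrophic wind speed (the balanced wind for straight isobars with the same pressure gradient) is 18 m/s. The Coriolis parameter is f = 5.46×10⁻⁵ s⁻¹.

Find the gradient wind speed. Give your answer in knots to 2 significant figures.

Around a low, centrifugal force acts outward with Coriolis, so pressure-gradient force balances both:
(1/ρ)|∂P/∂n| = fV + V²/R  →  V² + fR·V − fR·V_g = 0
With fR = 5.46×10⁻⁵ × 939×10³ m = 51.3 m/s:
V = [−fR + √((fR)² + 4 fR V_g)]/2 = [−51.3 + √(51.3² + 4×51.3×18)]/2 = 14.1 m/s
Subgeostrophic (V < V_g = 18 m/s), as expected around a low.
Converting: 14.1 m/s × 1.944 = 27 knots

27 knots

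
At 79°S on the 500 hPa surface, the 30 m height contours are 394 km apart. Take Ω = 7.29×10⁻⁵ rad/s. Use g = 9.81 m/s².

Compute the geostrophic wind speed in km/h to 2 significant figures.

Coriolis parameter at 79°S:
f = 2Ω sin φ = 2 × 7.29×10⁻⁵ × sin 79° = 1.43×10⁻⁴ s⁻¹
Height gradient: |∂Z/∂n| = 30 m / 394000 m = 7.61×10⁻⁵
On a pressure surface, geostrophic balance gives V_g = (g/f)|∂Z/∂n|:
V_g = 9.81 × 7.61×10⁻⁵ / 1.43×10⁻⁴ = 5.22 m/s
Converting: 5.22 m/s × 3.6 = 19 km/h

19 km/h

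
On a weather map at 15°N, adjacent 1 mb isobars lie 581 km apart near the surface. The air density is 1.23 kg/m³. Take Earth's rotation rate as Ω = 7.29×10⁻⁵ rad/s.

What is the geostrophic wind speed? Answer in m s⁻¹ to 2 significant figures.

Coriolis parameter at 15°N:
f = 2Ω sin φ = 2 × 7.29×10⁻⁵ × sin 15° = 3.77×10⁻⁵ s⁻¹
Pressure gradient: |∂P/∂n| = 100 Pa / 581000 m = 1.72×10⁻⁴ Pa/m
Geostrophic balance (pressure-gradient force = Coriolis force):
V_g = (1/(fρ)) |∂P/∂n| = 1.72×10⁻⁴ / (3.77×10⁻⁵ × 1.23) = 3.71 m/s

3.7 m s⁻¹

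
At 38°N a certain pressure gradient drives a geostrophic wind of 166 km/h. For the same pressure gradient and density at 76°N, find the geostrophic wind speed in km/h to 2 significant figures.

110 km/h

With the same pressure gradient and density, V_g ∝ 1/f ∝ 1/sin φ.
V₂ = V₁ · sin φ₁ / sin φ₂ = 166 × sin 38° / sin 76°
V₂ = 166 × 0.6157/0.9703 = 110 km/h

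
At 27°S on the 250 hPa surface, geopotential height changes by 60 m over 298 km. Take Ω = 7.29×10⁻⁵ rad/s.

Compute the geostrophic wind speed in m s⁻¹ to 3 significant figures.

Coriolis parameter at 27°S:
f = 2Ω sin φ = 2 × 7.29×10⁻⁵ × sin 27° = 6.62×10⁻⁵ s⁻¹
Height gradient: |∂Z/∂n| = 60 m / 298000 m = 2.01×10⁻⁴
On a pressure surface, geostrophic balance gives V_g = (g/f)|∂Z/∂n|:
V_g = 9.81 × 2.01×10⁻⁴ / 6.62×10⁻⁵ = 29.8 m/s

29.8 m s⁻¹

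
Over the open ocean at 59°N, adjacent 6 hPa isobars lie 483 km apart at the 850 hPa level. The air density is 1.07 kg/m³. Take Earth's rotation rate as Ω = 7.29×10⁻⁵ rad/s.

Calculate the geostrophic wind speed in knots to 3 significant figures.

Coriolis parameter at 59°N:
f = 2Ω sin φ = 2 × 7.29×10⁻⁵ × sin 59° = 1.25×10⁻⁴ s⁻¹
Pressure gradient: |∂P/∂n| = 600 Pa / 483000 m = 1.24×10⁻³ Pa/m
Geostrophic balance (pressure-gradient force = Coriolis force):
V_g = (1/(fρ)) |∂P/∂n| = 1.24×10⁻³ / (1.25×10⁻⁴ × 1.07) = 9.29 m/s
Converting: 9.29 m/s × 1.944 = 18.1 knots

18.1 knots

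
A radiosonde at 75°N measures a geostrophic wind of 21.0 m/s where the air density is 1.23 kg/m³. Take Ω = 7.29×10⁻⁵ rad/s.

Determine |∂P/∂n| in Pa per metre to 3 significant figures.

3.64×10⁻³ Pa/m

Coriolis parameter at 75°N:
f = 2Ω sin φ = 2 × 7.29×10⁻⁵ × sin 75° = 1.41×10⁻⁴ s⁻¹
Geostrophic balance rearranged: |∂P/∂n| = f ρ V_g
|∂P/∂n| = 1.41×10⁻⁴ × 1.23 × 21.0 = 3.64×10⁻³ Pa/m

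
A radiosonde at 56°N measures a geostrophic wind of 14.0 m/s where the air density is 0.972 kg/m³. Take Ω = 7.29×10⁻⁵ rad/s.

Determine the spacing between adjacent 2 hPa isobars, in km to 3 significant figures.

Coriolis parameter at 56°N:
f = 2Ω sin φ = 2 × 7.29×10⁻⁵ × sin 56° = 1.21×10⁻⁴ s⁻¹
Geostrophic balance rearranged: |∂P/∂n| = f ρ V_g
|∂P/∂n| = 1.21×10⁻⁴ × 0.972 × 14.0 = 1.64×10⁻³ Pa/m
Isobar spacing: Δn = ΔP/|∂P/∂n| = 200 Pa / 1.64×10⁻³ Pa/m = 121592 m ≈ 122 km

122 km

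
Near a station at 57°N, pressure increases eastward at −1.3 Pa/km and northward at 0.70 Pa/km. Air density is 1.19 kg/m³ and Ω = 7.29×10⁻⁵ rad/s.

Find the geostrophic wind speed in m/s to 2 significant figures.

10 m/s

Coriolis parameter at 57°N:
f = 2Ω sin φ = 2 × 7.29×10⁻⁵ × sin 57° = 1.22×10⁻⁴ s⁻¹
Component geostrophic relations (x east, y north):
u_g = −(1/(fρ)) ∂P/∂y,  v_g = (1/(fρ)) ∂P/∂x
u_g = −(0.70×10⁻³)/(1.22×10⁻⁴ × 1.19) = −4.81 m/s;  v_g = (−1.3×10⁻³)/(1.22×10⁻⁴ × 1.19) = −8.93 m/s
|V_g| = √(u_g² + v_g²) = 10.1 m/s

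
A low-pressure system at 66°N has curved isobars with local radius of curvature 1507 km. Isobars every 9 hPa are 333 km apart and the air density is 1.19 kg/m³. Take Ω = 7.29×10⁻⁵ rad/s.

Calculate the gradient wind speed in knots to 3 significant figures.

Coriolis parameter at 66°N:
f = 2Ω sin φ = 2 × 7.29×10⁻⁵ × sin 66° = 1.33×10⁻⁴ s⁻¹
Pressure gradient: |∂P/∂n| = 900 Pa / 333000 m = 2.70×10⁻³ Pa/m
Geostrophic speed: V_g = |∂P/∂n|/(fρ) = 2.70×10⁻³/(1.33×10⁻⁴ × 1.19) = 17.1 m/s
Around a low, centrifugal force acts outward with Coriolis, so pressure-gradient force balances both:
(1/ρ)|∂P/∂n| = fV + V²/R  →  V² + fR·V − fR·V_g = 0
With fR = 1.33×10⁻⁴ × 1507×10³ m = 201 m/s:
V = [−fR + √((fR)² + 4 fR V_g)]/2 = [−201 + √(201² + 4×201×17.1)]/2 = 15.8 m/s
Subgeostrophic (V < V_g = 17.1 m/s), as expected around a low.
Converting: 15.8 m/s × 1.944 = 30.7 knots

30.7 knots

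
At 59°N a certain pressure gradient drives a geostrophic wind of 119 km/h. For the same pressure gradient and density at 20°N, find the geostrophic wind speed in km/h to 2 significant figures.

With the same pressure gradient and density, V_g ∝ 1/f ∝ 1/sin φ.
V₂ = V₁ · sin φ₁ / sin φ₂ = 119 × sin 59° / sin 20°
V₂ = 119 × 0.8572/0.3420 = 300 km/h

300 km/h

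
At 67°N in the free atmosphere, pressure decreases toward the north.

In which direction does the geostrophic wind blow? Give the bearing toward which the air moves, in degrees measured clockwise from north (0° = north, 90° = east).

090°

The pressure-gradient force points toward the north (bearing 000°).
Geostrophic balance: in the Northern Hemisphere the Coriolis force deflects motion to the right, so the geostrophic wind blows 90° to the right of the pressure-gradient force (low pressure on the left).
Rotating 000° by 90° clockwise gives 090° — the wind blows toward the east.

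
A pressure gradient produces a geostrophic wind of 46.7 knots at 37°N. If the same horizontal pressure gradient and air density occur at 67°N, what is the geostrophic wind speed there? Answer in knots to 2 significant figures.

With the same pressure gradient and density, V_g ∝ 1/f ∝ 1/sin φ.
V₂ = V₁ · sin φ₁ / sin φ₂ = 46.7 × sin 37° / sin 67°
V₂ = 46.7 × 0.6018/0.9205 = 31 knots

31 knots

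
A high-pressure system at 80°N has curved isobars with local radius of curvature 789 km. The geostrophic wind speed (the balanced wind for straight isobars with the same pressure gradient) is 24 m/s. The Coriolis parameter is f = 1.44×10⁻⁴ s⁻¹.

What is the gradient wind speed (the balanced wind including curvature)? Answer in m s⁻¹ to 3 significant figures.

Around a high, pressure-gradient force acts outward with centrifugal, so Coriolis balances both:
fV = (1/ρ)|∂P/∂n| + V²/R  →  V² − fR·V + fR·V_g = 0
With fR = 1.44×10⁻⁴ × 789×10³ m = 114 m/s:
V = [fR − √((fR)² − 4 fR V_g)]/2 = [114 − √(114² − 4×114×24)]/2 = 34.4 m/s
Supergeostrophic (V > V_g = 24 m/s), as expected around a high.

34.4 m s⁻¹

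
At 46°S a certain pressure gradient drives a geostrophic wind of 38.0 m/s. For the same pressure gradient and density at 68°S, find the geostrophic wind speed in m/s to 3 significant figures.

29.5 m/s

With the same pressure gradient and density, V_g ∝ 1/f ∝ 1/sin φ.
V₂ = V₁ · sin φ₁ / sin φ₂ = 38.0 × sin 46° / sin 68°
V₂ = 38.0 × 0.7193/0.9272 = 29.5 m/s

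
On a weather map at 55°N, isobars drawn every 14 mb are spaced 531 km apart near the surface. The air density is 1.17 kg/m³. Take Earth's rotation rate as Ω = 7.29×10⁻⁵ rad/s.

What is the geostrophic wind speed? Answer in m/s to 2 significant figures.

Coriolis parameter at 55°N:
f = 2Ω sin φ = 2 × 7.29×10⁻⁵ × sin 55° = 1.19×10⁻⁴ s⁻¹
Pressure gradient: |∂P/∂n| = 1400 Pa / 531000 m = 2.64×10⁻³ Pa/m
Geostrophic balance (pressure-gradient force = Coriolis force):
V_g = (1/(fρ)) |∂P/∂n| = 2.64×10⁻³ / (1.19×10⁻⁴ × 1.17) = 18.9 m/s

19 m/s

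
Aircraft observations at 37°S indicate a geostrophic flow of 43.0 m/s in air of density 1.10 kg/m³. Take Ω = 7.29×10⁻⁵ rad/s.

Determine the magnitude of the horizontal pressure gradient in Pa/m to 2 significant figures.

4.2×10⁻³ Pa/m

Coriolis parameter at 37°S:
f = 2Ω sin φ = 2 × 7.29×10⁻⁵ × sin 37° = 8.77×10⁻⁵ s⁻¹
Geostrophic balance rearranged: |∂P/∂n| = f ρ V_g
|∂P/∂n| = 8.77×10⁻⁵ × 1.10 × 43.0 = 4.15×10⁻³ Pa/m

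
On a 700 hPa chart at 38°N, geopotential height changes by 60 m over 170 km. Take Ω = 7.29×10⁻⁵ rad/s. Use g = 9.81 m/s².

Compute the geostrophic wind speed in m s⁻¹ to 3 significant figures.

38.6 m s⁻¹

Coriolis parameter at 38°N:
f = 2Ω sin φ = 2 × 7.29×10⁻⁵ × sin 38° = 8.98×10⁻⁵ s⁻¹
Height gradient: |∂Z/∂n| = 60 m / 170000 m = 3.53×10⁻⁴
On a pressure surface, geostrophic balance gives V_g = (g/f)|∂Z/∂n|:
V_g = 9.81 × 3.53×10⁻⁴ / 8.98×10⁻⁵ = 38.6 m/s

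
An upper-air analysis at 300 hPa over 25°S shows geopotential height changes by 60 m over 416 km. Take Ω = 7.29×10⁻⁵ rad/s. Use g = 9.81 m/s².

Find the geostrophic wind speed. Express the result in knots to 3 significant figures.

Coriolis parameter at 25°S:
f = 2Ω sin φ = 2 × 7.29×10⁻⁵ × sin 25° = 6.16×10⁻⁵ s⁻¹
Height gradient: |∂Z/∂n| = 60 m / 416000 m = 1.44×10⁻⁴
On a pressure surface, geostrophic balance gives V_g = (g/f)|∂Z/∂n|:
V_g = 9.81 × 1.44×10⁻⁴ / 6.16×10⁻⁵ = 23.0 m/s
Converting: 23.0 m/s × 1.944 = 44.6 knots

44.6 knots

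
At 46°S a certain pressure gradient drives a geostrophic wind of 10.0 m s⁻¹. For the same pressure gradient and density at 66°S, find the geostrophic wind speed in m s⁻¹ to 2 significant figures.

7.9 m s⁻¹

With the same pressure gradient and density, V_g ∝ 1/f ∝ 1/sin φ.
V₂ = V₁ · sin φ₁ / sin φ₂ = 10.0 × sin 46° / sin 66°
V₂ = 10.0 × 0.7193/0.9135 = 7.9 m s⁻¹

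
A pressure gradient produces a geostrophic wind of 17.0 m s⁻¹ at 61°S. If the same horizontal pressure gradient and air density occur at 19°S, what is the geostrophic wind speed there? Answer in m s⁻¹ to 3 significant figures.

With the same pressure gradient and density, V_g ∝ 1/f ∝ 1/sin φ.
V₂ = V₁ · sin φ₁ / sin φ₂ = 17.0 × sin 61° / sin 19°
V₂ = 17.0 × 0.8746/0.3256 = 45.7 m s⁻¹

45.7 m s⁻¹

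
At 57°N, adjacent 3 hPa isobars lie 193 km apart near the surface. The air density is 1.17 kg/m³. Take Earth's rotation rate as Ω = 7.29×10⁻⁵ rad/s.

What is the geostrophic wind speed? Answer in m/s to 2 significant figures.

11 m/s

Coriolis parameter at 57°N:
f = 2Ω sin φ = 2 × 7.29×10⁻⁵ × sin 57° = 1.22×10⁻⁴ s⁻¹
Pressure gradient: |∂P/∂n| = 300 Pa / 193000 m = 1.55×10⁻³ Pa/m
Geostrophic balance (pressure-gradient force = Coriolis force):
V_g = (1/(fρ)) |∂P/∂n| = 1.55×10⁻³ / (1.22×10⁻⁴ × 1.17) = 10.9 m/s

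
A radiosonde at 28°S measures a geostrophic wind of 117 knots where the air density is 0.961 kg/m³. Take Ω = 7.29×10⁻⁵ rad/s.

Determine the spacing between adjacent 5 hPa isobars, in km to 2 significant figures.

Coriolis parameter at 28°S:
f = 2Ω sin φ = 2 × 7.29×10⁻⁵ × sin 28° = 6.84×10⁻⁵ s⁻¹
Wind speed in SI: 117 knots = 60.2 m/s
Geostrophic balance rearranged: |∂P/∂n| = f ρ V_g
|∂P/∂n| = 6.84×10⁻⁵ × 0.961 × 60.2 = 3.96×10⁻³ Pa/m
Isobar spacing: Δn = ΔP/|∂P/∂n| = 500 Pa / 3.96×10⁻³ Pa/m = 126286 m ≈ 130 km

130 km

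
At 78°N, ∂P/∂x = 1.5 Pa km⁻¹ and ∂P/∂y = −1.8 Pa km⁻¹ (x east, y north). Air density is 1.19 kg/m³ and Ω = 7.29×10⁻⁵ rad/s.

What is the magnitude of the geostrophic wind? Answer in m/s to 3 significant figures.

13.8 m/s

Coriolis parameter at 78°N:
f = 2Ω sin φ = 2 × 7.29×10⁻⁵ × sin 78° = 1.43×10⁻⁴ s⁻¹
Component geostrophic relations (x east, y north):
u_g = −(1/(fρ)) ∂P/∂y,  v_g = (1/(fρ)) ∂P/∂x
u_g = −(−1.8×10⁻³)/(1.43×10⁻⁴ × 1.19) = 10.6 m/s;  v_g = (1.5×10⁻³)/(1.43×10⁻⁴ × 1.19) = 8.84 m/s
|V_g| = √(u_g² + v_g²) = 13.8 m/s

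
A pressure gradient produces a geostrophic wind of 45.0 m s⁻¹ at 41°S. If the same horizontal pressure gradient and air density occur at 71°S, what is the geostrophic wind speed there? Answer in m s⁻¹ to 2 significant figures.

With the same pressure gradient and density, V_g ∝ 1/f ∝ 1/sin φ.
V₂ = V₁ · sin φ₁ / sin φ₂ = 45.0 × sin 41° / sin 71°
V₂ = 45.0 × 0.6561/0.9455 = 31 m s⁻¹

31 m s⁻¹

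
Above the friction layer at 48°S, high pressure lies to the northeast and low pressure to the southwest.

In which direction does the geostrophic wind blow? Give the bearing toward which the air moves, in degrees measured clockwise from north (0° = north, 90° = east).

The pressure-gradient force points toward the southwest (bearing 225°).
Geostrophic balance: in the Southern Hemisphere the Coriolis force deflects motion to the left, so the geostrophic wind blows 90° to the left of the pressure-gradient force (low pressure on the right).
Rotating 225° by 90° counterclockwise gives 135° — the wind blows toward the southeast.

135°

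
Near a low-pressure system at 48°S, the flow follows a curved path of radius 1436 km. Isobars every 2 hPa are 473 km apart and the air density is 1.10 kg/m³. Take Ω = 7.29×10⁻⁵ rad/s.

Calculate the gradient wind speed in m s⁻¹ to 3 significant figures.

Coriolis parameter at 48°S:
f = 2Ω sin φ = 2 × 7.29×10⁻⁵ × sin 48° = 1.08×10⁻⁴ s⁻¹
Pressure gradient: |∂P/∂n| = 200 Pa / 473000 m = 4.23×10⁻⁴ Pa/m
Geostrophic speed: V_g = |∂P/∂n|/(fρ) = 4.23×10⁻⁴/(1.08×10⁻⁴ × 1.10) = 3.55 m/s
Around a low, centrifugal force acts outward with Coriolis, so pressure-gradient force balances both:
(1/ρ)|∂P/∂n| = fV + V²/R  →  V² + fR·V − fR·V_g = 0
With fR = 1.08×10⁻⁴ × 1436×10³ m = 156 m/s:
V = [−fR + √((fR)² + 4 fR V_g)]/2 = [−156 + √(156² + 4×156×3.55)]/2 = 3.47 m/s
Subgeostrophic (V < V_g = 3.55 m/s), as expected around a low.

3.47 m s⁻¹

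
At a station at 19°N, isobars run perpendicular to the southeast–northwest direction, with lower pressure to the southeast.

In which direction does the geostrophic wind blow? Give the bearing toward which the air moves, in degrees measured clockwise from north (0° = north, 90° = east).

The pressure-gradient force points toward the southeast (bearing 135°).
Geostrophic balance: in the Northern Hemisphere the Coriolis force deflects motion to the right, so the geostrophic wind blows 90° to the right of the pressure-gradient force (low pressure on the left).
Rotating 135° by 90° clockwise gives 225° — the wind blows toward the southwest.

225°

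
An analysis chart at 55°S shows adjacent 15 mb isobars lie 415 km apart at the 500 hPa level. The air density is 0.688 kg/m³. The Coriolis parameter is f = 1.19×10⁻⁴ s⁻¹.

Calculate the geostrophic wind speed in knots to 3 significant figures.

85.8 knots

Pressure gradient: |∂P/∂n| = 1500 Pa / 415000 m = 3.61×10⁻³ Pa/m
Geostrophic balance (pressure-gradient force = Coriolis force):
V_g = (1/(fρ)) |∂P/∂n| = 3.61×10⁻³ / (1.19×10⁻⁴ × 0.688) = 44.1 m/s
Converting: 44.1 m/s × 1.944 = 85.8 knots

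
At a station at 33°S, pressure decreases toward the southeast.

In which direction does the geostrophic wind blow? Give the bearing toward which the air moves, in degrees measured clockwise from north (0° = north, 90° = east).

045°

The pressure-gradient force points toward the southeast (bearing 135°).
Geostrophic balance: in the Southern Hemisphere the Coriolis force deflects motion to the left, so the geostrophic wind blows 90° to the left of the pressure-gradient force (low pressure on the right).
Rotating 135° by 90° counterclockwise gives 045° — the wind blows toward the northeast.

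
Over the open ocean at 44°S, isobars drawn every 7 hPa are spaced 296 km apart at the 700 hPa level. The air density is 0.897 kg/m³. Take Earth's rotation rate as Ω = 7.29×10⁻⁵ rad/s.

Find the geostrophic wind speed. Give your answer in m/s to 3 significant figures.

26.0 m/s

Coriolis parameter at 44°S:
f = 2Ω sin φ = 2 × 7.29×10⁻⁵ × sin 44° = 1.01×10⁻⁴ s⁻¹
Pressure gradient: |∂P/∂n| = 700 Pa / 296000 m = 2.36×10⁻³ Pa/m
Geostrophic balance (pressure-gradient force = Coriolis force):
V_g = (1/(fρ)) |∂P/∂n| = 2.36×10⁻³ / (1.01×10⁻⁴ × 0.897) = 26.0 m/s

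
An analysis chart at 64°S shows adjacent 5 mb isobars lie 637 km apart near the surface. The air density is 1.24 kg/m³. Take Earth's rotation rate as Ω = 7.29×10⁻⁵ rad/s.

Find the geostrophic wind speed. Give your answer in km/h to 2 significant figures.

17 km/h

Coriolis parameter at 64°S:
f = 2Ω sin φ = 2 × 7.29×10⁻⁵ × sin 64° = 1.31×10⁻⁴ s⁻¹
Pressure gradient: |∂P/∂n| = 500 Pa / 637000 m = 7.85×10⁻⁴ Pa/m
Geostrophic balance (pressure-gradient force = Coriolis force):
V_g = (1/(fρ)) |∂P/∂n| = 7.85×10⁻⁴ / (1.31×10⁻⁴ × 1.24) = 4.83 m/s
Converting: 4.83 m/s × 3.6 = 17 km/h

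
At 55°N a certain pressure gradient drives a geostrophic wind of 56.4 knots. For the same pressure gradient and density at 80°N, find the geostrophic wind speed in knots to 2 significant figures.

With the same pressure gradient and density, V_g ∝ 1/f ∝ 1/sin φ.
V₂ = V₁ · sin φ₁ / sin φ₂ = 56.4 × sin 55° / sin 80°
V₂ = 56.4 × 0.8192/0.9848 = 47 knots

47 knots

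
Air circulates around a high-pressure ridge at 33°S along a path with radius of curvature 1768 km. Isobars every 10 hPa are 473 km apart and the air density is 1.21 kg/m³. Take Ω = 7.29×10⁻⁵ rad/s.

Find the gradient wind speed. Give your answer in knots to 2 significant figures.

53 knots

Coriolis parameter at 33°S:
f = 2Ω sin φ = 2 × 7.29×10⁻⁵ × sin 33° = 7.94×10⁻⁵ s⁻¹
Pressure gradient: |∂P/∂n| = 1000 Pa / 473000 m = 2.11×10⁻³ Pa/m
Geostrophic speed: V_g = |∂P/∂n|/(fρ) = 2.11×10⁻³/(7.94×10⁻⁵ × 1.21) = 22.0 m/s
Around a high, pressure-gradient force acts outward with centrifugal, so Coriolis balances both:
fV = (1/ρ)|∂P/∂n| + V²/R  →  V² − fR·V + fR·V_g = 0
With fR = 7.94×10⁻⁵ × 1768×10³ m = 140 m/s:
V = [fR − √((fR)² − 4 fR V_g)]/2 = [140 − √(140² − 4×140×22)]/2 = 27.3 m/s
Supergeostrophic (V > V_g = 22 m/s), as expected around a high.
Converting: 27.3 m/s × 1.944 = 53 knots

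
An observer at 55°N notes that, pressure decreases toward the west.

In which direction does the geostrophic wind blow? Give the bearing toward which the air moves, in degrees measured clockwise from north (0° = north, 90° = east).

The pressure-gradient force points toward the west (bearing 270°).
Geostrophic balance: in the Northern Hemisphere the Coriolis force deflects motion to the right, so the geostrophic wind blows 90° to the right of the pressure-gradient force (low pressure on the left).
Rotating 270° by 90° clockwise gives 000° — the wind blows toward the north.

000°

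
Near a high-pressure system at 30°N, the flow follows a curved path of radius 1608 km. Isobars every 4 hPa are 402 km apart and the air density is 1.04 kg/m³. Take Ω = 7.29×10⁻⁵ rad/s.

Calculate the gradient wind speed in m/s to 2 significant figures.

Coriolis parameter at 30°N:
f = 2Ω sin φ = 2 × 7.29×10⁻⁵ × sin 30° = 7.29×10⁻⁵ s⁻¹
Pressure gradient: |∂P/∂n| = 400 Pa / 402000 m = 9.95×10⁻⁴ Pa/m
Geostrophic speed: V_g = |∂P/∂n|/(fρ) = 9.95×10⁻⁴/(7.29×10⁻⁵ × 1.04) = 13.1 m/s
Around a high, pressure-gradient force acts outward with centrifugal, so Coriolis balances both:
fV = (1/ρ)|∂P/∂n| + V²/R  →  V² − fR·V + fR·V_g = 0
With fR = 7.29×10⁻⁵ × 1608×10³ m = 117 m/s:
V = [fR − √((fR)² − 4 fR V_g)]/2 = [117 − √(117² − 4×117×13.1)]/2 = 15.1 m/s
Supergeostrophic (V > V_g = 13.1 m/s), as expected around a high.

15 m/s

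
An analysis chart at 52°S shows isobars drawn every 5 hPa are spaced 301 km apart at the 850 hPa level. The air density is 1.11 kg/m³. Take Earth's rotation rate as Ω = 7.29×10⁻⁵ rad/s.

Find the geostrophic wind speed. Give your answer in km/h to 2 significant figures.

47 km/h

Coriolis parameter at 52°S:
f = 2Ω sin φ = 2 × 7.29×10⁻⁵ × sin 52° = 1.15×10⁻⁴ s⁻¹
Pressure gradient: |∂P/∂n| = 500 Pa / 301000 m = 1.66×10⁻³ Pa/m
Geostrophic balance (pressure-gradient force = Coriolis force):
V_g = (1/(fρ)) |∂P/∂n| = 1.66×10⁻³ / (1.15×10⁻⁴ × 1.11) = 13.0 m/s
Converting: 13.0 m/s × 3.6 = 47 km/h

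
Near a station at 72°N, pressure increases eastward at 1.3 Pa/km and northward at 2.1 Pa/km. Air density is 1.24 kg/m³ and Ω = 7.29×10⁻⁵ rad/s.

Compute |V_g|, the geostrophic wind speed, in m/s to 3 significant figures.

Coriolis parameter at 72°N:
f = 2Ω sin φ = 2 × 7.29×10⁻⁵ × sin 72° = 1.39×10⁻⁴ s⁻¹
Component geostrophic relations (x east, y north):
u_g = −(1/(fρ)) ∂P/∂y,  v_g = (1/(fρ)) ∂P/∂x
u_g = −(2.1×10⁻³)/(1.39×10⁻⁴ × 1.24) = −12.2 m/s;  v_g = (1.3×10⁻³)/(1.39×10⁻⁴ × 1.24) = 7.56 m/s
|V_g| = √(u_g² + v_g²) = 14.4 m/s

14.4 m/s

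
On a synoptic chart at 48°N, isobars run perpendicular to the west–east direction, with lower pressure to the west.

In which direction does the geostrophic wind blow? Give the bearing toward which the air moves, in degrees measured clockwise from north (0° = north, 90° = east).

000°

The pressure-gradient force points toward the west (bearing 270°).
Geostrophic balance: in the Northern Hemisphere the Coriolis force deflects motion to the right, so the geostrophic wind blows 90° to the right of the pressure-gradient force (low pressure on the left).
Rotating 270° by 90° clockwise gives 000° — the wind blows toward the north.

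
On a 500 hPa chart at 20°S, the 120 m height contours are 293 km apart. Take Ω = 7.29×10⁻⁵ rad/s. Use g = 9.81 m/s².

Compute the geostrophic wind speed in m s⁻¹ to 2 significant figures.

81 m s⁻¹

Coriolis parameter at 20°S:
f = 2Ω sin φ = 2 × 7.29×10⁻⁵ × sin 20° = 4.99×10⁻⁵ s⁻¹
Height gradient: |∂Z/∂n| = 120 m / 293000 m = 4.10×10⁻⁴
On a pressure surface, geostrophic balance gives V_g = (g/f)|∂Z/∂n|:
V_g = 9.81 × 4.10×10⁻⁴ / 4.99×10⁻⁵ = 80.6 m/s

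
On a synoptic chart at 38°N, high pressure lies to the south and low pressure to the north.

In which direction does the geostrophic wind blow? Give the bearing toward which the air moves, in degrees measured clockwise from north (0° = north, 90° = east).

The pressure-gradient force points toward the north (bearing 000°).
Geostrophic balance: in the Northern Hemisphere the Coriolis force deflects motion to the right, so the geostrophic wind blows 90° to the right of the pressure-gradient force (low pressure on the left).
Rotating 000° by 90° clockwise gives 090° — the wind blows toward the east.

090°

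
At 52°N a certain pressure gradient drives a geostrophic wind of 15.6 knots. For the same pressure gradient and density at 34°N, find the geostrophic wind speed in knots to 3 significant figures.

With the same pressure gradient and density, V_g ∝ 1/f ∝ 1/sin φ.
V₂ = V₁ · sin φ₁ / sin φ₂ = 15.6 × sin 52° / sin 34°
V₂ = 15.6 × 0.7880/0.5592 = 22.0 knots

22.0 knots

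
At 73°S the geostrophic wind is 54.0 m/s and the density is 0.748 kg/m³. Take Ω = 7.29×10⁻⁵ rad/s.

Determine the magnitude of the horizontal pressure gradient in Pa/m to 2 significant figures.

Coriolis parameter at 73°S:
f = 2Ω sin φ = 2 × 7.29×10⁻⁵ × sin 73° = 1.39×10⁻⁴ s⁻¹
Geostrophic balance rearranged: |∂P/∂n| = f ρ V_g
|∂P/∂n| = 1.39×10⁻⁴ × 0.748 × 54.0 = 5.63×10⁻³ Pa/m

5.6×10⁻³ Pa/m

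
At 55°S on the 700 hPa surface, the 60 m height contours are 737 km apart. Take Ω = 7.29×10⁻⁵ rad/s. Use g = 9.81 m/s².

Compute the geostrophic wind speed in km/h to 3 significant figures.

24.1 km/h

Coriolis parameter at 55°S:
f = 2Ω sin φ = 2 × 7.29×10⁻⁵ × sin 55° = 1.19×10⁻⁴ s⁻¹
Height gradient: |∂Z/∂n| = 60 m / 737000 m = 8.14×10⁻⁵
On a pressure surface, geostrophic balance gives V_g = (g/f)|∂Z/∂n|:
V_g = 9.81 × 8.14×10⁻⁵ / 1.19×10⁻⁴ = 6.69 m/s
Converting: 6.69 m/s × 3.6 = 24.1 km/h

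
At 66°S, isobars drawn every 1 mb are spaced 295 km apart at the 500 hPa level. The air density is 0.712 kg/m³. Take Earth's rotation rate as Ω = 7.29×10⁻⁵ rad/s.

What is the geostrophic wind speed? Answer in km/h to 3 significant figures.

Coriolis parameter at 66°S:
f = 2Ω sin φ = 2 × 7.29×10⁻⁵ × sin 66° = 1.33×10⁻⁴ s⁻¹
Pressure gradient: |∂P/∂n| = 100 Pa / 295000 m = 3.39×10⁻⁴ Pa/m
Geostrophic balance (pressure-gradient force = Coriolis force):
V_g = (1/(fρ)) |∂P/∂n| = 3.39×10⁻⁴ / (1.33×10⁻⁴ × 0.712) = 3.57 m/s
Converting: 3.57 m/s × 3.6 = 12.9 km/h

12.9 km/h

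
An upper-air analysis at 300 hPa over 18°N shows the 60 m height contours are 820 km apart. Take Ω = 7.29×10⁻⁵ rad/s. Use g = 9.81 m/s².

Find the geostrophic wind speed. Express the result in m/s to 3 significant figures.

15.9 m/s

Coriolis parameter at 18°N:
f = 2Ω sin φ = 2 × 7.29×10⁻⁵ × sin 18° = 4.51×10⁻⁵ s⁻¹
Height gradient: |∂Z/∂n| = 60 m / 820000 m = 7.32×10⁻⁵
On a pressure surface, geostrophic balance gives V_g = (g/f)|∂Z/∂n|:
V_g = 9.81 × 7.32×10⁻⁵ / 4.51×10⁻⁵ = 15.9 m/s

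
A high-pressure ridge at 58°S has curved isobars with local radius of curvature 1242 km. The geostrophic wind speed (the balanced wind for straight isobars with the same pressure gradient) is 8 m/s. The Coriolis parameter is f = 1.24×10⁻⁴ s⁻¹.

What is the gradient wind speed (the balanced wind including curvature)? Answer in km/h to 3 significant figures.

30.5 km/h

Around a high, pressure-gradient force acts outward with centrifugal, so Coriolis balances both:
fV = (1/ρ)|∂P/∂n| + V²/R  →  V² − fR·V + fR·V_g = 0
With fR = 1.24×10⁻⁴ × 1242×10³ m = 154 m/s:
V = [fR − √((fR)² − 4 fR V_g)]/2 = [154 − √(154² − 4×154×8)]/2 = 8.47 m/s
Supergeostrophic (V > V_g = 8 m/s), as expected around a high.
Converting: 8.47 m/s × 3.6 = 30.5 km/h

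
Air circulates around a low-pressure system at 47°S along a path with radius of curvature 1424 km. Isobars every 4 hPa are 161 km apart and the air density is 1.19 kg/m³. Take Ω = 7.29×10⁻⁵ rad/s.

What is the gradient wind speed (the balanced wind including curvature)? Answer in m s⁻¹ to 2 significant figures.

18 m s⁻¹

Coriolis parameter at 47°S:
f = 2Ω sin φ = 2 × 7.29×10⁻⁵ × sin 47° = 1.07×10⁻⁴ s⁻¹
Pressure gradient: |∂P/∂n| = 400 Pa / 161000 m = 2.48×10⁻³ Pa/m
Geostrophic speed: V_g = |∂P/∂n|/(fρ) = 2.48×10⁻³/(1.07×10⁻⁴ × 1.19) = 19.6 m/s
Around a low, centrifugal force acts outward with Coriolis, so pressure-gradient force balances both:
(1/ρ)|∂P/∂n| = fV + V²/R  →  V² + fR·V − fR·V_g = 0
With fR = 1.07×10⁻⁴ × 1424×10³ m = 152 m/s:
V = [−fR + √((fR)² + 4 fR V_g)]/2 = [−152 + √(152² + 4×152×19.6)]/2 = 17.6 m/s
Subgeostrophic (V < V_g = 19.6 m/s), as expected around a low.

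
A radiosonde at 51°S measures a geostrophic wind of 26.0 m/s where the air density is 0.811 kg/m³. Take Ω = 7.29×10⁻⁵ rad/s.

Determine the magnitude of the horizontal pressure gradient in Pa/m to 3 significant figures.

Coriolis parameter at 51°S:
f = 2Ω sin φ = 2 × 7.29×10⁻⁵ × sin 51° = 1.13×10⁻⁴ s⁻¹
Geostrophic balance rearranged: |∂P/∂n| = f ρ V_g
|∂P/∂n| = 1.13×10⁻⁴ × 0.811 × 26.0 = 2.39×10⁻³ Pa/m

2.39×10⁻³ Pa/m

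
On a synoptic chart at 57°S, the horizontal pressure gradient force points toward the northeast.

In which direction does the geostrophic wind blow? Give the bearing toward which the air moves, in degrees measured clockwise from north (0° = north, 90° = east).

315°

The pressure-gradient force points toward the northeast (bearing 045°).
Geostrophic balance: in the Southern Hemisphere the Coriolis force deflects motion to the left, so the geostrophic wind blows 90° to the left of the pressure-gradient force (low pressure on the right).
Rotating 045° by 90° counterclockwise gives 315° — the wind blows toward the northwest.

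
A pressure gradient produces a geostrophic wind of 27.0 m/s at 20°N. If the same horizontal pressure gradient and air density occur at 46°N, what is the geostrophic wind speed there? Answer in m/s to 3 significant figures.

With the same pressure gradient and density, V_g ∝ 1/f ∝ 1/sin φ.
V₂ = V₁ · sin φ₁ / sin φ₂ = 27.0 × sin 20° / sin 46°
V₂ = 27.0 × 0.3420/0.7193 = 12.8 m/s

12.8 m/s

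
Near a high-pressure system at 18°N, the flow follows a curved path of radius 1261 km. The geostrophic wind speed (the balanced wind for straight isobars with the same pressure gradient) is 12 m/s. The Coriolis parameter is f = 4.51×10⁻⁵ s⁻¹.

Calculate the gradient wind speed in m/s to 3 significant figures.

Around a high, pressure-gradient force acts outward with centrifugal, so Coriolis balances both:
fV = (1/ρ)|∂P/∂n| + V²/R  →  V² − fR·V + fR·V_g = 0
With fR = 4.51×10⁻⁵ × 1261×10³ m = 56.9 m/s:
V = [fR − √((fR)² − 4 fR V_g)]/2 = [56.9 − √(56.9² − 4×56.9×12)]/2 = 17.2 m/s
Supergeostrophic (V > V_g = 12 m/s), as expected around a high.

17.2 m/s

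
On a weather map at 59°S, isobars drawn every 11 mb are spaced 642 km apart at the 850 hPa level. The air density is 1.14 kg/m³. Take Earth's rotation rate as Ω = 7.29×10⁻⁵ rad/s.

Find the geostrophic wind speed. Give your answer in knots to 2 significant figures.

Coriolis parameter at 59°S:
f = 2Ω sin φ = 2 × 7.29×10⁻⁵ × sin 59° = 1.25×10⁻⁴ s⁻¹
Pressure gradient: |∂P/∂n| = 1100 Pa / 642000 m = 1.71×10⁻³ Pa/m
Geostrophic balance (pressure-gradient force = Coriolis force):
V_g = (1/(fρ)) |∂P/∂n| = 1.71×10⁻³ / (1.25×10⁻⁴ × 1.14) = 12.0 m/s
Converting: 12.0 m/s × 1.944 = 23 knots

23 knots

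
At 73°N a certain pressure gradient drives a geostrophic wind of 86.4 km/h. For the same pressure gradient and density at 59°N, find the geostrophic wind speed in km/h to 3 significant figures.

96.4 km/h

With the same pressure gradient and density, V_g ∝ 1/f ∝ 1/sin φ.
V₂ = V₁ · sin φ₁ / sin φ₂ = 86.4 × sin 73° / sin 59°
V₂ = 86.4 × 0.9563/0.8572 = 96.4 km/h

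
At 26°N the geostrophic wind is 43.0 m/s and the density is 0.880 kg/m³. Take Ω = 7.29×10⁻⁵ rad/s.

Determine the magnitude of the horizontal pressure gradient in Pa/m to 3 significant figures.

Coriolis parameter at 26°N:
f = 2Ω sin φ = 2 × 7.29×10⁻⁵ × sin 26° = 6.39×10⁻⁵ s⁻¹
Geostrophic balance rearranged: |∂P/∂n| = f ρ V_g
|∂P/∂n| = 6.39×10⁻⁵ × 0.880 × 43.0 = 2.42×10⁻³ Pa/m

2.42×10⁻³ Pa/m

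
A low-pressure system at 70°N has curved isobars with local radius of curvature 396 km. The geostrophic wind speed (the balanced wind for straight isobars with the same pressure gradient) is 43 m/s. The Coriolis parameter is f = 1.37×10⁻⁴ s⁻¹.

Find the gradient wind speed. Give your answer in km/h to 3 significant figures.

Around a low, centrifugal force acts outward with Coriolis, so pressure-gradient force balances both:
(1/ρ)|∂P/∂n| = fV + V²/R  →  V² + fR·V − fR·V_g = 0
With fR = 1.37×10⁻⁴ × 396×10³ m = 54.3 m/s:
V = [−fR + √((fR)² + 4 fR V_g)]/2 = [−54.3 + √(54.3² + 4×54.3×43)]/2 = 28.3 m/s
Subgeostrophic (V < V_g = 43 m/s), as expected around a low.
Converting: 28.3 m/s × 3.6 = 102 km/h

102 km/h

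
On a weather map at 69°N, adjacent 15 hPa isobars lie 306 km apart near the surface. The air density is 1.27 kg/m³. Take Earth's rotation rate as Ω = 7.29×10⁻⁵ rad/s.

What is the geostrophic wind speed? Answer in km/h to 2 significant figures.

100 km/h

Coriolis parameter at 69°N:
f = 2Ω sin φ = 2 × 7.29×10⁻⁵ × sin 69° = 1.36×10⁻⁴ s⁻¹
Pressure gradient: |∂P/∂n| = 1500 Pa / 306000 m = 4.90×10⁻³ Pa/m
Geostrophic balance (pressure-gradient force = Coriolis force):
V_g = (1/(fρ)) |∂P/∂n| = 4.90×10⁻³ / (1.36×10⁻⁴ × 1.27) = 28.4 m/s
Converting: 28.4 m/s × 3.6 = 100 km/h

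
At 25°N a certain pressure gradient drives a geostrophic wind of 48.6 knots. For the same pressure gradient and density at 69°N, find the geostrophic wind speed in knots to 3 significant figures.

22.0 knots

With the same pressure gradient and density, V_g ∝ 1/f ∝ 1/sin φ.
V₂ = V₁ · sin φ₁ / sin φ₂ = 48.6 × sin 25° / sin 69°
V₂ = 48.6 × 0.4226/0.9336 = 22.0 knots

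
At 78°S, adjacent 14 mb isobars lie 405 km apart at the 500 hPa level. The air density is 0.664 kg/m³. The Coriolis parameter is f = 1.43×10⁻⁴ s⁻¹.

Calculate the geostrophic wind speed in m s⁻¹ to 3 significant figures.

36.4 m s⁻¹

Pressure gradient: |∂P/∂n| = 1400 Pa / 405000 m = 3.46×10⁻³ Pa/m
Geostrophic balance (pressure-gradient force = Coriolis force):
V_g = (1/(fρ)) |∂P/∂n| = 3.46×10⁻³ / (1.43×10⁻⁴ × 0.664) = 36.4 m/s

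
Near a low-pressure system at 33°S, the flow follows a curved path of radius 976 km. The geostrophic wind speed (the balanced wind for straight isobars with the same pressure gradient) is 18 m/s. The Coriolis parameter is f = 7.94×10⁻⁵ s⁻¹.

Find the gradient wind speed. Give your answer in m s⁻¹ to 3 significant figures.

Around a low, centrifugal force acts outward with Coriolis, so pressure-gradient force balances both:
(1/ρ)|∂P/∂n| = fV + V²/R  →  V² + fR·V − fR·V_g = 0
With fR = 7.94×10⁻⁵ × 976×10³ m = 77.5 m/s:
V = [−fR + √((fR)² + 4 fR V_g)]/2 = [−77.5 + √(77.5² + 4×77.5×18)]/2 = 15.1 m/s
Subgeostrophic (V < V_g = 18 m/s), as expected around a low.

15.1 m s⁻¹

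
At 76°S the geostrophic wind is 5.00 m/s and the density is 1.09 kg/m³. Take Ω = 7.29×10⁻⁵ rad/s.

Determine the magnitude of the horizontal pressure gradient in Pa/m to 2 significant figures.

Coriolis parameter at 76°S:
f = 2Ω sin φ = 2 × 7.29×10⁻⁵ × sin 76° = 1.41×10⁻⁴ s⁻¹
Geostrophic balance rearranged: |∂P/∂n| = f ρ V_g
|∂P/∂n| = 1.41×10⁻⁴ × 1.09 × 5.00 = 7.71×10⁻⁴ Pa/m

7.7×10⁻⁴ Pa/m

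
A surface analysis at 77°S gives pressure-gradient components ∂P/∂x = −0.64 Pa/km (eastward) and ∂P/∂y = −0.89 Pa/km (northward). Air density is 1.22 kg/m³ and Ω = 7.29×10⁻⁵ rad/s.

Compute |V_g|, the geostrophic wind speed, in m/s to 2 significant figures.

6.3 m/s

Coriolis parameter at 77°S:
f = 2Ω sin φ = 2 × 7.29×10⁻⁵ × sin 77° = 1.42×10⁻⁴ s⁻¹
In the Southern Hemisphere f is negative: f = −1.42×10⁻⁴ s⁻¹.
Component geostrophic relations (x east, y north):
u_g = −(1/(fρ)) ∂P/∂y,  v_g = (1/(fρ)) ∂P/∂x
u_g = −(−0.89×10⁻³)/(−1.42×10⁻⁴ × 1.22) = −5.14 m/s;  v_g = (−0.64×10⁻³)/(−1.42×10⁻⁴ × 1.22) = 3.69 m/s
|V_g| = √(u_g² + v_g²) = 6.32 m/s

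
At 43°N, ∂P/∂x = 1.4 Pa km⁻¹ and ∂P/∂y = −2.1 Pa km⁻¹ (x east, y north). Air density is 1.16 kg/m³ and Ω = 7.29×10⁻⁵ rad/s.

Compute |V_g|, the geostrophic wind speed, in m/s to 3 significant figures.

21.9 m/s

Coriolis parameter at 43°N:
f = 2Ω sin φ = 2 × 7.29×10⁻⁵ × sin 43° = 9.94×10⁻⁵ s⁻¹
Component geostrophic relations (x east, y north):
u_g = −(1/(fρ)) ∂P/∂y,  v_g = (1/(fρ)) ∂P/∂x
u_g = −(−2.1×10⁻³)/(9.94×10⁻⁵ × 1.16) = 18.2 m/s;  v_g = (1.4×10⁻³)/(9.94×10⁻⁵ × 1.16) = 12.1 m/s
|V_g| = √(u_g² + v_g²) = 21.9 m/s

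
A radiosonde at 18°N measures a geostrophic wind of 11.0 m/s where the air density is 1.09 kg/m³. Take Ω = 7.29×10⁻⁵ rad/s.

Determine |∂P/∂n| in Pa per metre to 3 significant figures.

Coriolis parameter at 18°N:
f = 2Ω sin φ = 2 × 7.29×10⁻⁵ × sin 18° = 4.51×10⁻⁵ s⁻¹
Geostrophic balance rearranged: |∂P/∂n| = f ρ V_g
|∂P/∂n| = 4.51×10⁻⁵ × 1.09 × 11.0 = 5.40×10⁻⁴ Pa/m

5.40×10⁻⁴ Pa/m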